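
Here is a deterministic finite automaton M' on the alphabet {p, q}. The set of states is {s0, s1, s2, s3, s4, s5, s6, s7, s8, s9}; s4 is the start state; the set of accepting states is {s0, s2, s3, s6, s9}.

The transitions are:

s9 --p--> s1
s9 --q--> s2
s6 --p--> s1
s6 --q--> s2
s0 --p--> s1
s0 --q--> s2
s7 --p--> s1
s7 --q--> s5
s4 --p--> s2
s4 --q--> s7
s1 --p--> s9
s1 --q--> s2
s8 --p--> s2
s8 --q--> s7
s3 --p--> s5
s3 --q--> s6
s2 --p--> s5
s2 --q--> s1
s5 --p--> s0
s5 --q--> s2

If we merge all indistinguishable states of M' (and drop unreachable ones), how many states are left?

5

First remove the unreachable states {s3,s6,s8}; 7 states remain.
Initial partition by acceptance: {s0,s2,s9} | {s1,s4,s5,s7}.
On input q, block {s0,s2,s9} splits into {s0,s9} and {s2}.
Split {s1,s4,s5,s7} by δ(·,p) → {s1,s5} and {s4} and {s7}.
Stable partition: {s0,s9} | {s1,s5} | {s2} | {s4} | {s7} — 5 equivalence classes.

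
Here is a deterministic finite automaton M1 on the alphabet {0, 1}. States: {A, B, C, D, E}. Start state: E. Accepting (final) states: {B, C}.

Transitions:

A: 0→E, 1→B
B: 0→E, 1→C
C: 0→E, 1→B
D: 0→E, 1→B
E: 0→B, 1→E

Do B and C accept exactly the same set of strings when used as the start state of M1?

Yes

Reachable states from the start: {B,C,E}. Unreachable: {A,D} — drop them.
Start with accepting vs non-accepting: {B,C} | {E}.
The partition is now stable with 2 blocks: {B,C} | {E}.
B and C lie in the same block of the stable partition, so they are equivalent — no string distinguishes them.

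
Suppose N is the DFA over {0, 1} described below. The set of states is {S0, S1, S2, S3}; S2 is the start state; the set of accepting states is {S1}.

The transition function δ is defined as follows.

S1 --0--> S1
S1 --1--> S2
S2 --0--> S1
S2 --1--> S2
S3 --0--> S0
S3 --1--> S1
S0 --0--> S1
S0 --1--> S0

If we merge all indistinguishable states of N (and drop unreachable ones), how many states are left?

First remove the unreachable states {S0,S3}; 2 states remain.
Start with accepting vs non-accepting: {S1} | {S2}.
Stable partition: {S1} | {S2} — 2 equivalence classes.

2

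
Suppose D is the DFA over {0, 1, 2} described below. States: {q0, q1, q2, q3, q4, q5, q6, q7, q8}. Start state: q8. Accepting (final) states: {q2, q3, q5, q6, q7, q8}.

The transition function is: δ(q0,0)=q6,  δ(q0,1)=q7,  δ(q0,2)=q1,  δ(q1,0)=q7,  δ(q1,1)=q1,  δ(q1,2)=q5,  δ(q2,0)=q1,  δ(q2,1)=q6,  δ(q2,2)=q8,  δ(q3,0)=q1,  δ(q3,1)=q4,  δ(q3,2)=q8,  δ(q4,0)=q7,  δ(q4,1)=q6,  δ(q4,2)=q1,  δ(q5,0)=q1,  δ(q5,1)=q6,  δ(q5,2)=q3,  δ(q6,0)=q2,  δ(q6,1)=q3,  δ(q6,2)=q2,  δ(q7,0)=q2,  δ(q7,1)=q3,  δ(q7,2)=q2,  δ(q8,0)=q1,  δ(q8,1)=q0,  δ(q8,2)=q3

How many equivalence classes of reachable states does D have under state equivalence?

5

Start with accepting vs non-accepting: {q2,q3,q5,q6,q7,q8} | {q0,q1,q4}.
On input 0, block {q2,q3,q5,q6,q7,q8} splits into {q2,q3,q5,q8} and {q6,q7}.
Refine {q2,q3,q5,q8} on symbol 1: members go to different blocks, giving {q2,q5} and {q3,q8}.
On input 1, block {q0,q1,q4} splits into {q0,q4} and {q1}.
No further refinement is possible. Final partition (5 blocks): {q2,q5} | {q0,q4} | {q6,q7} | {q3,q8} | {q1}.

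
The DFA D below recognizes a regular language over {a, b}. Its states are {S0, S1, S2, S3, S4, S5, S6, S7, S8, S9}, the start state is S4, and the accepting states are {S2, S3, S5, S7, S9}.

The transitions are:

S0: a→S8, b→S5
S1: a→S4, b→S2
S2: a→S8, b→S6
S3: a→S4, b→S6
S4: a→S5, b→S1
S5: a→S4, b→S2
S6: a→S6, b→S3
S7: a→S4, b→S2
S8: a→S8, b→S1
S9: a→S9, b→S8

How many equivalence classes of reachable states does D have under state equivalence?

Reachable states from the start: {S1,S2,S3,S4,S5,S6,S8}. Unreachable: {S0,S7,S9} — drop them.
Start with accepting vs non-accepting: {S2,S3,S5} | {S1,S4,S6,S8}.
Refine {S2,S3,S5} on symbol b: members go to different blocks, giving {S2,S3} and {S5}.
Split {S1,S4,S6,S8} by δ(·,a) → {S1,S6,S8} and {S4}.
Split {S2,S3} by δ(·,a) → {S2} and {S3}.
On input a, block {S1,S6,S8} splits into {S6,S8} and {S1}.
On input b, block {S6,S8} splits into {S6} and {S8}.
Stable partition: {S2} | {S6} | {S5} | {S4} | {S3} | {S1} | {S8} — 7 equivalence classes.

7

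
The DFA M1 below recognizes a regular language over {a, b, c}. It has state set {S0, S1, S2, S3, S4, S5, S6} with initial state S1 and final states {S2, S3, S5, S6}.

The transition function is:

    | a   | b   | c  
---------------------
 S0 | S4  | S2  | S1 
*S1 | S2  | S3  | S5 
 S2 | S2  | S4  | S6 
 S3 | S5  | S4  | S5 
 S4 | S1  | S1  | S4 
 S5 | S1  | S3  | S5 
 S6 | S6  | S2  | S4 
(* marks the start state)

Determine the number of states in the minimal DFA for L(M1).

6

First remove the unreachable states {S0}; 6 states remain.
P0 = {S2,S3,S5,S6} | {S1,S4}.
On input a, block {S2,S3,S5,S6} splits into {S2,S3,S6} and {S5}.
Refine {S2,S3,S6} on symbol a: members go to different blocks, giving {S2,S6} and {S3}.
Refine {S2,S6} on symbol b: members go to different blocks, giving {S2} and {S6}.
On input a, block {S1,S4} splits into {S1} and {S4}.
The partition is now stable with 6 blocks: {S2} | {S1} | {S5} | {S3} | {S6} | {S4}.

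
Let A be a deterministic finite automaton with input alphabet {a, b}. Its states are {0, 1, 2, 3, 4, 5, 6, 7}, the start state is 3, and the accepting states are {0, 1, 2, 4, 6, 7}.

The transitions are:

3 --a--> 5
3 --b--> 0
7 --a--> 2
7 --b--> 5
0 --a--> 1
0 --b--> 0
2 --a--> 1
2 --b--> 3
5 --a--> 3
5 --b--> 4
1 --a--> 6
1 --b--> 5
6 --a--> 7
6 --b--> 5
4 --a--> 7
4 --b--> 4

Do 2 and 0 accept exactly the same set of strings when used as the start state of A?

No

All states are reachable from the start state.
P0 = {0,1,2,4,6,7} | {3,5}.
Split {0,1,2,4,6,7} by δ(·,b) → {1,2,6,7} and {0,4}.
The partition is now stable with 3 blocks: {1,2,6,7} | {3,5} | {0,4}.
2 and 0 end up in different blocks, so they are distinguishable. For instance, the string 'b' is accepted from only 0.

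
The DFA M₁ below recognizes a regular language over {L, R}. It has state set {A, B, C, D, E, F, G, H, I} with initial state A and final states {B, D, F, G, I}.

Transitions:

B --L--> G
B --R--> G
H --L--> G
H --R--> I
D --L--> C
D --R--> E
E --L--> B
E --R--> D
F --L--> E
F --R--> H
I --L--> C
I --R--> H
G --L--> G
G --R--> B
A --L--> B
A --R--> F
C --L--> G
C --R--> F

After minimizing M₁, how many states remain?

3

P0 = {B,D,F,G,I} | {A,C,E,H}.
Split {B,D,F,G,I} by δ(·,L) → {D,F,I} and {B,G}.
The partition is now stable with 3 blocks: {D,F,I} | {A,C,E,H} | {B,G}.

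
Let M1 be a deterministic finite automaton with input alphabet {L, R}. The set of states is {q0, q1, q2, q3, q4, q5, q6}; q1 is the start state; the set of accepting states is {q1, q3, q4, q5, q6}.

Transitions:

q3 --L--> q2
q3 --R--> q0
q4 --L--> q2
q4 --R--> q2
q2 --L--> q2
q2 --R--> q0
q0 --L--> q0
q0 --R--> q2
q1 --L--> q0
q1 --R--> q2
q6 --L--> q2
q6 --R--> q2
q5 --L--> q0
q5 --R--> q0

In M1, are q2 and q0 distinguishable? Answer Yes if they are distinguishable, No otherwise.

No

States {q3,q4,q5,q6} cannot be reached from the start state, so discard them.
Initial partition by acceptance: {q1} | {q0,q2}.
Stable partition: {q1} | {q0,q2} — 2 equivalence classes.
q2 and q0 lie in the same block of the stable partition, so they are equivalent — no string distinguishes them.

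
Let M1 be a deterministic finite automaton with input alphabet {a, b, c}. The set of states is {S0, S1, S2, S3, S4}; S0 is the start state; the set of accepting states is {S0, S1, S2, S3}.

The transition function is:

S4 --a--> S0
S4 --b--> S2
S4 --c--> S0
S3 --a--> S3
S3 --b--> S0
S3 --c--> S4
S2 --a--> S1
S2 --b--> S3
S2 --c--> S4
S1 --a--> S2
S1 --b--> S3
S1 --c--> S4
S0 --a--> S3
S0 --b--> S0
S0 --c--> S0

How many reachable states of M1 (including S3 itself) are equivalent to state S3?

1

P0 = {S0,S1,S2,S3} | {S4}.
On input c, block {S0,S1,S2,S3} splits into {S1,S2,S3} and {S0}.
Refine {S1,S2,S3} on symbol b: members go to different blocks, giving {S1,S2} and {S3}.
The partition is now stable with 4 blocks: {S1,S2} | {S4} | {S0} | {S3}.
The equivalence class containing S3 is {S3}, of size 1.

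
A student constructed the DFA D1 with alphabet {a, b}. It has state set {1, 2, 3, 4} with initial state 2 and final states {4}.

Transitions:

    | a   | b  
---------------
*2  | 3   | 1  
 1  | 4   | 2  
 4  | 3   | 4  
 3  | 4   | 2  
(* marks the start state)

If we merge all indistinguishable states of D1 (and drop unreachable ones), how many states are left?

P0 = {4} | {1,2,3}.
Split {1,2,3} by δ(·,a) → {1,3} and {2}.
The partition is now stable with 3 blocks: {4} | {1,3} | {2}.

3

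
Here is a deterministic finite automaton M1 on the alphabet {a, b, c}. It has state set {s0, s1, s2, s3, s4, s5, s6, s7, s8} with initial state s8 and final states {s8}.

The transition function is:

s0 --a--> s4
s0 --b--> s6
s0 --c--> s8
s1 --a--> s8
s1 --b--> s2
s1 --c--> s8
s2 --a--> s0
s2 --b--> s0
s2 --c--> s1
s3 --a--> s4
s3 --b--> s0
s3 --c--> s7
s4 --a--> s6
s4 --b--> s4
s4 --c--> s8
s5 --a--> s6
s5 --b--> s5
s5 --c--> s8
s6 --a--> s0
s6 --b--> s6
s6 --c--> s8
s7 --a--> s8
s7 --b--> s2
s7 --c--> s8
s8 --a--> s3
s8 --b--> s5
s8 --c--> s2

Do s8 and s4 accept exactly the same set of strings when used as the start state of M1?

P0 = {s8} | {s0,s1,s2,s3,s4,s5,s6,s7}.
Split {s0,s1,s2,s3,s4,s5,s6,s7} by δ(·,a) → {s0,s2,s3,s4,s5,s6} and {s1,s7}.
Split {s0,s2,s3,s4,s5,s6} by δ(·,c) → {s0,s4,s5,s6} and {s2,s3}.
The partition is now stable with 4 blocks: {s8} | {s0,s4,s5,s6} | {s1,s7} | {s2,s3}.
s8 and s4 end up in different blocks, so they are distinguishable. For instance, the string 'ε' is accepted from only s8.

No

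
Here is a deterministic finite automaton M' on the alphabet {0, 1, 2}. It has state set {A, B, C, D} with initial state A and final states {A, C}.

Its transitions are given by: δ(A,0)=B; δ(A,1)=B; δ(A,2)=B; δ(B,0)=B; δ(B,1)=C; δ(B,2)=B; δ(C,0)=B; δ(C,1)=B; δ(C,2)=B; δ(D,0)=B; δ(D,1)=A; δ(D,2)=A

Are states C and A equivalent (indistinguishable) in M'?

Yes

First remove the unreachable states {D}; 3 states remain.
Start with accepting vs non-accepting: {A,C} | {B}.
The partition is now stable with 2 blocks: {A,C} | {B}.
C and A lie in the same block of the stable partition, so they are equivalent — no string distinguishes them.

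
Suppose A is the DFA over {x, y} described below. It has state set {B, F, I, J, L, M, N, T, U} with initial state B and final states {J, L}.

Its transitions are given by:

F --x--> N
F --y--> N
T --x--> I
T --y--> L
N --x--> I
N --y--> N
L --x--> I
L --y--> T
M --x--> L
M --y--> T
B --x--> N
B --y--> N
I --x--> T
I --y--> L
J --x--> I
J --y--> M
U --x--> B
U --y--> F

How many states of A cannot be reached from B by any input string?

Starting at B and following transitions, the reachable set is {B, I, L, N, T}. That leaves F, J, M, U unreachable — 4 in total.

4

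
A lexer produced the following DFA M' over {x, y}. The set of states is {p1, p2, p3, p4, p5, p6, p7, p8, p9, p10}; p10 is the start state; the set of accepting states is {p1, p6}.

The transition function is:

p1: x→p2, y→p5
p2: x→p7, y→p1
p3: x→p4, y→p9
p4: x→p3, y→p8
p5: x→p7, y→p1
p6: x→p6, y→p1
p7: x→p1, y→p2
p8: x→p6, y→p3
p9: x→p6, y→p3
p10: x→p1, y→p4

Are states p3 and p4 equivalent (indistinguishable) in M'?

Yes

Every state is reachable, so we keep all 10.
Start with accepting vs non-accepting: {p1,p6} | {p2,p3,p4,p5,p7,p8,p9,p10}.
On input x, block {p1,p6} splits into {p1} and {p6}.
On input x, block {p2,p3,p4,p5,p7,p8,p9,p10} splits into {p2,p3,p4,p5} and {p7,p10} and {p8,p9}.
Refine {p2,p3,p4,p5} on symbol x: members go to different blocks, giving {p2,p5} and {p3,p4}.
On input y, block {p7,p10} splits into {p7} and {p10}.
The partition is now stable with 7 blocks: {p1} | {p2,p5} | {p6} | {p7} | {p8,p9} | {p3,p4} | {p10}.
p3 and p4 lie in the same block of the stable partition, so they are equivalent — no string distinguishes them.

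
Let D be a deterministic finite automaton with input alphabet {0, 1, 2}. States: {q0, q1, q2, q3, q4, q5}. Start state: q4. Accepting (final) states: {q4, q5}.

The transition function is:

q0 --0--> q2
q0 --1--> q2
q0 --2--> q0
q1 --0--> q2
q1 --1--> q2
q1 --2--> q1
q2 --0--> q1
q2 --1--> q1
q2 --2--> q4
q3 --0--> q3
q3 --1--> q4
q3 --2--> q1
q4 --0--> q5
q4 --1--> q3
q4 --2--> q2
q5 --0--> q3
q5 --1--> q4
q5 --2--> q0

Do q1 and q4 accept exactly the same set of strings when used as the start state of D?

Every state is reachable, so we keep all 6.
P0 = {q4,q5} | {q0,q1,q2,q3}.
Refine {q4,q5} on symbol 0: members go to different blocks, giving {q4} and {q5}.
Split {q0,q1,q2,q3} by δ(·,1) → {q0,q1,q2} and {q3}.
Refine {q0,q1,q2} on symbol 2: members go to different blocks, giving {q0,q1} and {q2}.
Stable partition: {q4} | {q0,q1} | {q5} | {q3} | {q2} — 5 equivalence classes.
q1 and q4 end up in different blocks, so they are distinguishable. For instance, the string 'ε' is accepted from only q4.

No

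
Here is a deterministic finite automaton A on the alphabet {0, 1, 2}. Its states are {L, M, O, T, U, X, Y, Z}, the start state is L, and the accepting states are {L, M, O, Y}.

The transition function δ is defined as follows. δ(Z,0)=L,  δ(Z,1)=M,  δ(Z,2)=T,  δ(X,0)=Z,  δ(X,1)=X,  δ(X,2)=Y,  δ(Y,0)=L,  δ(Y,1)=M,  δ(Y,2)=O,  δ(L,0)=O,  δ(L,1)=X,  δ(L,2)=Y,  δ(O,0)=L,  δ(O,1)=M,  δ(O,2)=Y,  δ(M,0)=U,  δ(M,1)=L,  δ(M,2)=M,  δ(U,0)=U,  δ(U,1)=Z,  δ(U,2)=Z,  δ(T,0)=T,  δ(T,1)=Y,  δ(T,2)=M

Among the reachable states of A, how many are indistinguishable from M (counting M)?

All states are reachable from the start state.
P0 = {L,M,O,Y} | {T,U,X,Z}.
Split {L,M,O,Y} by δ(·,0) → {L,O,Y} and {M}.
On input 1, block {L,O,Y} splits into {O,Y} and {L}.
Split {T,U,X,Z} by δ(·,0) → {T,U,X} and {Z}.
On input 0, block {T,U,X} splits into {T,U} and {X}.
Split {T,U} by δ(·,1) → {T} and {U}.
Stable partition: {O,Y} | {T} | {M} | {L} | {Z} | {X} | {U} — 7 equivalence classes.
The equivalence class containing M is {M}, of size 1.

1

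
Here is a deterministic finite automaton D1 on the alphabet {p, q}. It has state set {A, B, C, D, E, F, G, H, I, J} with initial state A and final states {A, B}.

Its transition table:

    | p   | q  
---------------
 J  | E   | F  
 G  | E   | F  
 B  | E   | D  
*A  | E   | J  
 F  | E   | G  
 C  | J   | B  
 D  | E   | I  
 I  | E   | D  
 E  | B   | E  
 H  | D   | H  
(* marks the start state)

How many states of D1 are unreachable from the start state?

No path from A leads to C, H; the other 8 states are all reachable.

2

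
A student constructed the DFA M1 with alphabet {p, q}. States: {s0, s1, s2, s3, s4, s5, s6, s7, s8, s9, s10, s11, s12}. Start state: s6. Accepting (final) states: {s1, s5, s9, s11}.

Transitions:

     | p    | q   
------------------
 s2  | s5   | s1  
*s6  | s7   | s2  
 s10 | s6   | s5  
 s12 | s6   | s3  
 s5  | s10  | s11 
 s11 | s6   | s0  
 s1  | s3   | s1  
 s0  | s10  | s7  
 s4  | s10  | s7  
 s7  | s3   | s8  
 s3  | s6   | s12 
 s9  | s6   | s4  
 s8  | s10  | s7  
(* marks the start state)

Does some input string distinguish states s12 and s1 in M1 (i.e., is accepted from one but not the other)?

Yes

States {s4,s9} cannot be reached from the start state, so discard them.
Initial partition by acceptance: {s1,s5,s11} | {s0,s2,s3,s6,s7,s8,s10,s12}.
Split {s1,s5,s11} by δ(·,q) → {s1,s5} and {s11}.
Split {s1,s5} by δ(·,q) → {s1} and {s5}.
Refine {s0,s2,s3,s6,s7,s8,s10,s12} on symbol p: members go to different blocks, giving {s0,s3,s6,s7,s8,s10,s12} and {s2}.
Refine {s0,s3,s6,s7,s8,s10,s12} on symbol q: members go to different blocks, giving {s0,s3,s7,s8,s12} and {s6} and {s10}.
Split {s0,s3,s7,s8,s12} by δ(·,p) → {s0,s8} and {s3,s12} and {s7}.
The partition is now stable with 9 blocks: {s1} | {s0,s8} | {s11} | {s5} | {s2} | {s6} | {s10} | {s3,s12} | {s7}.
s12 and s1 end up in different blocks, so they are distinguishable. For instance, the string 'ε' is accepted from only s1.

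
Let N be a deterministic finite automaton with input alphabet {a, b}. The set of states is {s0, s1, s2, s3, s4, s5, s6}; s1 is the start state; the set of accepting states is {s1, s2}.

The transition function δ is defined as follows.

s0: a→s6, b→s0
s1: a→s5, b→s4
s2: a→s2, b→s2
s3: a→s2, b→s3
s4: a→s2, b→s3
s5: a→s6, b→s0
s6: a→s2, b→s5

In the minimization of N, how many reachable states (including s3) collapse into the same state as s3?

2

Start with accepting vs non-accepting: {s1,s2} | {s0,s3,s4,s5,s6}.
On input a, block {s1,s2} splits into {s1} and {s2}.
Split {s0,s3,s4,s5,s6} by δ(·,a) → {s3,s4,s6} and {s0,s5}.
Split {s3,s4,s6} by δ(·,b) → {s3,s4} and {s6}.
No further refinement is possible. Final partition (5 blocks): {s1} | {s3,s4} | {s2} | {s0,s5} | {s6}.
State s3 belongs to the block {s3,s4}, which has 2 states.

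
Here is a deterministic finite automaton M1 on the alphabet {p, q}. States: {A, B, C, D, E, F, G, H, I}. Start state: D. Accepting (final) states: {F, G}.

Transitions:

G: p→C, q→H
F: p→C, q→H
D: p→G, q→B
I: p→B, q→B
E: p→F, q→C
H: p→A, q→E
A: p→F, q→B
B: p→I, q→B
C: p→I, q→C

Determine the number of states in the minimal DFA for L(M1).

Every state is reachable, so we keep all 9.
Start with accepting vs non-accepting: {F,G} | {A,B,C,D,E,H,I}.
On input p, block {A,B,C,D,E,H,I} splits into {B,C,H,I} and {A,D,E}.
Refine {B,C,H,I} on symbol p: members go to different blocks, giving {B,C,I} and {H}.
No further refinement is possible. Final partition (4 blocks): {F,G} | {B,C,I} | {A,D,E} | {H}.

4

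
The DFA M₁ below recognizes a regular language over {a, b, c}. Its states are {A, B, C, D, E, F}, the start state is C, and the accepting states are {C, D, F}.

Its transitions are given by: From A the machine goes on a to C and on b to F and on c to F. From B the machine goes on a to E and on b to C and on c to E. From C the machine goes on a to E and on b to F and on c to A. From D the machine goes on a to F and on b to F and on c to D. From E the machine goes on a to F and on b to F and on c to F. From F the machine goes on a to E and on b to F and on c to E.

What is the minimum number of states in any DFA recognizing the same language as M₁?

2

First remove the unreachable states {B,D}; 4 states remain.
P0 = {C,F} | {A,E}.
Stable partition: {C,F} | {A,E} — 2 equivalence classes.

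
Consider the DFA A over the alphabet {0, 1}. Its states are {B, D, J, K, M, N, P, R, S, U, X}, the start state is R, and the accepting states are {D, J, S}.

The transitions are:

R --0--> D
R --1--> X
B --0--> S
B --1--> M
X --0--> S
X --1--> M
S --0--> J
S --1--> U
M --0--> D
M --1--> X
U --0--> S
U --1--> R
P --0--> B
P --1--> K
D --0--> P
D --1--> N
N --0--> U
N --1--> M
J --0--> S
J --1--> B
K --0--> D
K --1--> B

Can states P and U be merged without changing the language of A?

All states are reachable from the start state.
Initial partition by acceptance: {D,J,S} | {B,K,M,N,P,R,U,X}.
On input 0, block {D,J,S} splits into {J,S} and {D}.
Refine {B,K,M,N,P,R,U,X} on symbol 0: members go to different blocks, giving {K,M,R} and {B,U,X} and {N,P}.
The partition is now stable with 5 blocks: {J,S} | {K,M,R} | {D} | {B,U,X} | {N,P}.
P and U end up in different blocks, so they are distinguishable. For instance, the string '0' is accepted from only U.

No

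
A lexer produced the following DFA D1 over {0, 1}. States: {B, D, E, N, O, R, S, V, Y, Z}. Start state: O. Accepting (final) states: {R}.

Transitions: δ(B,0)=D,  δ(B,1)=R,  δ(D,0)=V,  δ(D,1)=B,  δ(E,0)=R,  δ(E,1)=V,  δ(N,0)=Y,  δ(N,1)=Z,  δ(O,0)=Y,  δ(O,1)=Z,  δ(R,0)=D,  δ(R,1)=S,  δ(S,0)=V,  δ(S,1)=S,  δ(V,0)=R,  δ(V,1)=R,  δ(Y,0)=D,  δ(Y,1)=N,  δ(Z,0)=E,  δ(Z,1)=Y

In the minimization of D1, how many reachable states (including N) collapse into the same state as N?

All states are reachable from the start state.
Start with accepting vs non-accepting: {R} | {B,D,E,N,O,S,V,Y,Z}.
On input 0, block {B,D,E,N,O,S,V,Y,Z} splits into {B,D,N,O,S,Y,Z} and {E,V}.
Refine {B,D,N,O,S,Y,Z} on symbol 0: members go to different blocks, giving {B,N,O,Y} and {D,S,Z}.
Split {B,N,O,Y} by δ(·,0) → {N,O} and {B,Y}.
On input 1, block {E,V} splits into {V} and {E}.
On input 0, block {D,S,Z} splits into {D,S} and {Z}.
On input 1, block {D,S} splits into {S} and {D}.
Split {B,Y} by δ(·,1) → {Y} and {B}.
No further refinement is possible. Final partition (9 blocks): {R} | {N,O} | {V} | {S} | {Y} | {E} | {Z} | {D} | {B}.
The equivalence class containing N is {N,O}, of size 2.

2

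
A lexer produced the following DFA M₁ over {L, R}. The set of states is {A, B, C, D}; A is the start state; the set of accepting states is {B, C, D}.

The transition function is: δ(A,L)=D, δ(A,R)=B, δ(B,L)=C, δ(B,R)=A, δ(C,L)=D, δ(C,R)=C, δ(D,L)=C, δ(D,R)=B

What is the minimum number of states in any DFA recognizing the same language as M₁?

4

All states are reachable from the start state.
Start with accepting vs non-accepting: {B,C,D} | {A}.
Split {B,C,D} by δ(·,R) → {C,D} and {B}.
Refine {C,D} on symbol R: members go to different blocks, giving {C} and {D}.
No further refinement is possible. Final partition (4 blocks): {C} | {A} | {B} | {D}.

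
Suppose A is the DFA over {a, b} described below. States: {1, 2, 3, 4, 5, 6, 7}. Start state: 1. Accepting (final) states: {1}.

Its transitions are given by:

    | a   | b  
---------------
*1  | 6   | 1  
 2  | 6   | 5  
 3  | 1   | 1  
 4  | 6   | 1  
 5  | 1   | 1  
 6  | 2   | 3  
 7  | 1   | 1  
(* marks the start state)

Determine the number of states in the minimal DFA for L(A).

3

First remove the unreachable states {4,7}; 5 states remain.
Initial partition by acceptance: {1} | {2,3,5,6}.
Split {2,3,5,6} by δ(·,a) → {2,6} and {3,5}.
The partition is now stable with 3 blocks: {1} | {2,6} | {3,5}.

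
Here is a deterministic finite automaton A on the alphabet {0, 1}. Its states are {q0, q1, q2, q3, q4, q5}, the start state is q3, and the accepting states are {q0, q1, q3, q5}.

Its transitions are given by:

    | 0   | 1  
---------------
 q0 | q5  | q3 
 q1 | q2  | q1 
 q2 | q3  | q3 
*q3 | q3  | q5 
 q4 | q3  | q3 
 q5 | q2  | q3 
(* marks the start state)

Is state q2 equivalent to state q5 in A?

No

Reachable states from the start: {q2,q3,q5}. Unreachable: {q0,q1,q4} — drop them.
P0 = {q3,q5} | {q2}.
Refine {q3,q5} on symbol 0: members go to different blocks, giving {q3} and {q5}.
Stable partition: {q3} | {q2} | {q5} — 3 equivalence classes.
q2 and q5 end up in different blocks, so they are distinguishable. For instance, the string 'ε' is accepted from only q5.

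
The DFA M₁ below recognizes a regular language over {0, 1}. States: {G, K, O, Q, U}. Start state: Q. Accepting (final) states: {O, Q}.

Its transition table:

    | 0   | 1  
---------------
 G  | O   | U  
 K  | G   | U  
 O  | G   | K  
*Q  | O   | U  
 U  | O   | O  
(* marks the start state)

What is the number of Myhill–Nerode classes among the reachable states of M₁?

All states are reachable from the start state.
Start with accepting vs non-accepting: {O,Q} | {G,K,U}.
Refine {O,Q} on symbol 0: members go to different blocks, giving {Q} and {O}.
Refine {G,K,U} on symbol 0: members go to different blocks, giving {G,U} and {K}.
Split {G,U} by δ(·,1) → {U} and {G}.
The partition is now stable with 5 blocks: {Q} | {U} | {O} | {K} | {G}.

5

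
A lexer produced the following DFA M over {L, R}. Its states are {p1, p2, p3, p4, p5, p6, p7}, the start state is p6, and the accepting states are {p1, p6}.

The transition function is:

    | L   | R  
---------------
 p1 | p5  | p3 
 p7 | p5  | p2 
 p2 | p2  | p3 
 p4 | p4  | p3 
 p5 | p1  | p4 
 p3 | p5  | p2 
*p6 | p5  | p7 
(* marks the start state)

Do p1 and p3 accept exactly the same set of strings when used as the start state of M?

All states are reachable from the start state.
Start with accepting vs non-accepting: {p1,p6} | {p2,p3,p4,p5,p7}.
Refine {p2,p3,p4,p5,p7} on symbol L: members go to different blocks, giving {p2,p3,p4,p7} and {p5}.
On input L, block {p2,p3,p4,p7} splits into {p2,p4} and {p3,p7}.
No further refinement is possible. Final partition (4 blocks): {p1,p6} | {p2,p4} | {p5} | {p3,p7}.
p1 and p3 end up in different blocks, so they are distinguishable. For instance, the string 'ε' is accepted from only p1.

No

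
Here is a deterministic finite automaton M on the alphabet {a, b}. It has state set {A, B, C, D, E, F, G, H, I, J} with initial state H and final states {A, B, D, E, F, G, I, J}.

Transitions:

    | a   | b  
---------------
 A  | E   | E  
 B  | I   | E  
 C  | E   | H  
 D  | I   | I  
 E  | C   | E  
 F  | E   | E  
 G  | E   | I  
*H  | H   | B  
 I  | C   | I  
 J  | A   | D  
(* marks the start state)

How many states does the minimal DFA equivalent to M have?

4

Reachable states from the start: {B,C,E,H,I}. Unreachable: {A,D,F,G,J} — drop them.
Start with accepting vs non-accepting: {B,E,I} | {C,H}.
Split {B,E,I} by δ(·,a) → {E,I} and {B}.
Refine {C,H} on symbol a: members go to different blocks, giving {C} and {H}.
Stable partition: {E,I} | {C} | {B} | {H} — 4 equivalence classes.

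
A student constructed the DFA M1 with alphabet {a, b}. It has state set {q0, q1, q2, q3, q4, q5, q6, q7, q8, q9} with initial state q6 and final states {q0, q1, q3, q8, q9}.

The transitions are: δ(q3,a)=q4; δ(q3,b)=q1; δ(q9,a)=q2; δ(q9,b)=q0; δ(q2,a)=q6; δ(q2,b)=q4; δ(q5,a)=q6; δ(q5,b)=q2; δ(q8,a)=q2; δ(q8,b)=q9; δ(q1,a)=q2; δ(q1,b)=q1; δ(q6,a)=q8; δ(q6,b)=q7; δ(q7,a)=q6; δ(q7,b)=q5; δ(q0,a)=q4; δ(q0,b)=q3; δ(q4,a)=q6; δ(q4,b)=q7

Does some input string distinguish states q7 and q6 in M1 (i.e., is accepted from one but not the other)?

Yes

All states are reachable from the start state.
P0 = {q0,q1,q3,q8,q9} | {q2,q4,q5,q6,q7}.
Split {q2,q4,q5,q6,q7} by δ(·,a) → {q2,q4,q5,q7} and {q6}.
No further refinement is possible. Final partition (3 blocks): {q0,q1,q3,q8,q9} | {q2,q4,q5,q7} | {q6}.
q7 and q6 end up in different blocks, so they are distinguishable. For instance, the string 'a' is accepted from only q6.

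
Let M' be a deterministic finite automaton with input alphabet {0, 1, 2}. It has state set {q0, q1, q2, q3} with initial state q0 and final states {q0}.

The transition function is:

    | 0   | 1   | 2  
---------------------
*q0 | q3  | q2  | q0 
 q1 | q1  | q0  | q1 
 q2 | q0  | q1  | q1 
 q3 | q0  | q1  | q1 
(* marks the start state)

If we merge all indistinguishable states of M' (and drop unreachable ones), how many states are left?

Start with accepting vs non-accepting: {q0} | {q1,q2,q3}.
On input 0, block {q1,q2,q3} splits into {q2,q3} and {q1}.
The partition is now stable with 3 blocks: {q0} | {q2,q3} | {q1}.

3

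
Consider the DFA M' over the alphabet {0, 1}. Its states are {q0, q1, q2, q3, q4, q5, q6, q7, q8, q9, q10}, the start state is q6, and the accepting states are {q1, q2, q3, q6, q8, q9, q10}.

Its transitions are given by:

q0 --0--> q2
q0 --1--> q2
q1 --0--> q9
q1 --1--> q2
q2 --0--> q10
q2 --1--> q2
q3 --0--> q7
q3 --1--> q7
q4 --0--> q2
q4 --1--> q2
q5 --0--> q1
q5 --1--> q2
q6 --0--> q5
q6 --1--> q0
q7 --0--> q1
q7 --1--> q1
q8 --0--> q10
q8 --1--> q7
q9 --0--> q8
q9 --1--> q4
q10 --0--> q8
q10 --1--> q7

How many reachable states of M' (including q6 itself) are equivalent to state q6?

First remove the unreachable states {q3}; 10 states remain.
Initial partition by acceptance: {q1,q2,q6,q8,q9,q10} | {q0,q4,q5,q7}.
Refine {q1,q2,q6,q8,q9,q10} on symbol 0: members go to different blocks, giving {q1,q2,q8,q9,q10} and {q6}.
Split {q1,q2,q8,q9,q10} by δ(·,1) → {q8,q9,q10} and {q1,q2}.
Stable partition: {q8,q9,q10} | {q0,q4,q5,q7} | {q6} | {q1,q2} — 4 equivalence classes.
The equivalence class containing q6 is {q6}, of size 1.

1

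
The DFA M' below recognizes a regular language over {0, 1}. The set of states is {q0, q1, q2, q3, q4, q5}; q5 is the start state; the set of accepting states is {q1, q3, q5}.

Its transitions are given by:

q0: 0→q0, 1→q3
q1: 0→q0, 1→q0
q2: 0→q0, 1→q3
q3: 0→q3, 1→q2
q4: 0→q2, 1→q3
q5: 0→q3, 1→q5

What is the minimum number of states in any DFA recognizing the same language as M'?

3

First remove the unreachable states {q1,q4}; 4 states remain.
Start with accepting vs non-accepting: {q3,q5} | {q0,q2}.
Split {q3,q5} by δ(·,1) → {q3} and {q5}.
No further refinement is possible. Final partition (3 blocks): {q3} | {q0,q2} | {q5}.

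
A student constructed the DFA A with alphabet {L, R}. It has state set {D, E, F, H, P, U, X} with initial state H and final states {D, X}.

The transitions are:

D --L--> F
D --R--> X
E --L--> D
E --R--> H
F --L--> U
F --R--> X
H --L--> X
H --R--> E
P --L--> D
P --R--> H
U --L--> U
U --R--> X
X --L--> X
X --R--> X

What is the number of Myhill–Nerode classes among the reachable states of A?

5

States {P} cannot be reached from the start state, so discard them.
P0 = {D,X} | {E,F,H,U}.
Split {D,X} by δ(·,L) → {X} and {D}.
Refine {E,F,H,U} on symbol L: members go to different blocks, giving {F,U} and {E} and {H}.
No further refinement is possible. Final partition (5 blocks): {X} | {F,U} | {D} | {E} | {H}.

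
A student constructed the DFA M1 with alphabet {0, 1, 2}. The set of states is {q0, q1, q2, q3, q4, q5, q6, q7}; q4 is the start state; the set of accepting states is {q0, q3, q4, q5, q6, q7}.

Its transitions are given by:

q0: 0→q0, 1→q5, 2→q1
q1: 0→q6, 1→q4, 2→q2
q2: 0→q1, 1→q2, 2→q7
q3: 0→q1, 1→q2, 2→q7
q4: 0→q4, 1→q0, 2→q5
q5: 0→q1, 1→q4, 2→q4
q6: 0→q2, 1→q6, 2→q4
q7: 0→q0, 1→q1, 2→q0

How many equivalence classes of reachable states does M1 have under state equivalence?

7

First remove the unreachable states {q3}; 7 states remain.
Initial partition by acceptance: {q0,q4,q5,q6,q7} | {q1,q2}.
Refine {q0,q4,q5,q6,q7} on symbol 0: members go to different blocks, giving {q0,q4,q7} and {q5,q6}.
Refine {q0,q4,q7} on symbol 1: members go to different blocks, giving {q0} and {q4} and {q7}.
Refine {q1,q2} on symbol 0: members go to different blocks, giving {q1} and {q2}.
Split {q5,q6} by δ(·,0) → {q5} and {q6}.
No further refinement is possible. Final partition (7 blocks): {q0} | {q1} | {q5} | {q4} | {q7} | {q2} | {q6}.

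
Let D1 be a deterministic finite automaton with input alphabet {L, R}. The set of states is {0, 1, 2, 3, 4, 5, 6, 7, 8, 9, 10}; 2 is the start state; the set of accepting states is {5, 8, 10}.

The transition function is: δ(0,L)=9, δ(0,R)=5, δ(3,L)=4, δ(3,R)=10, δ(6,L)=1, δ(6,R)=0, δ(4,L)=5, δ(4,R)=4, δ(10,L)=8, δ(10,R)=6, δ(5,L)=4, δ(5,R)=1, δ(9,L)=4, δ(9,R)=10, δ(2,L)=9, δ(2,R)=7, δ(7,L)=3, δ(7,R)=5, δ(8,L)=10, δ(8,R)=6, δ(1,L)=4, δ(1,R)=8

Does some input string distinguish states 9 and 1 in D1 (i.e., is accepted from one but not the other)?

No

All states are reachable from the start state.
Start with accepting vs non-accepting: {5,8,10} | {0,1,2,3,4,6,7,9}.
Refine {5,8,10} on symbol L: members go to different blocks, giving {8,10} and {5}.
On input L, block {0,1,2,3,4,6,7,9} splits into {0,1,2,3,6,7,9} and {4}.
Split {0,1,2,3,6,7,9} by δ(·,L) → {0,2,6,7} and {1,3,9}.
Refine {0,2,6,7} on symbol R: members go to different blocks, giving {0,7} and {2,6}.
The partition is now stable with 6 blocks: {8,10} | {0,7} | {5} | {4} | {1,3,9} | {2,6}.
9 and 1 lie in the same block of the stable partition, so they are equivalent — no string distinguishes them.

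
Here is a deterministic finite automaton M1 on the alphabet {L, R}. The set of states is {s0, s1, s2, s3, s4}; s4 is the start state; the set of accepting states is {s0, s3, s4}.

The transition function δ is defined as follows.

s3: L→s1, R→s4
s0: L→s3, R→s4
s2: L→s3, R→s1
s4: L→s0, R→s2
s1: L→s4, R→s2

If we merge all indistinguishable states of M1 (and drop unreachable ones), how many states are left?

P0 = {s0,s3,s4} | {s1,s2}.
On input L, block {s0,s3,s4} splits into {s0,s4} and {s3}.
On input L, block {s0,s4} splits into {s0} and {s4}.
Split {s1,s2} by δ(·,L) → {s1} and {s2}.
No further refinement is possible. Final partition (5 blocks): {s0} | {s1} | {s3} | {s4} | {s2}.

5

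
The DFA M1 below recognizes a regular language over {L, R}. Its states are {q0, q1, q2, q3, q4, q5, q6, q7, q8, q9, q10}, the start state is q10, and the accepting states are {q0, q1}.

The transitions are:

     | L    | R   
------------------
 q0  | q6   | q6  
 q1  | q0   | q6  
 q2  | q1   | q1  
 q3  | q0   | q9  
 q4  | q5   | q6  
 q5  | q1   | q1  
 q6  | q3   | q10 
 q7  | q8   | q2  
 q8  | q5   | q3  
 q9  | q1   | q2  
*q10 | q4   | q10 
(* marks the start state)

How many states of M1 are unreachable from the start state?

BFS from q10 reaches {q0, q1, q2, q3, q4, q5, q6, q9, q10}; the 2 state(s) q7, q8 are never visited.

2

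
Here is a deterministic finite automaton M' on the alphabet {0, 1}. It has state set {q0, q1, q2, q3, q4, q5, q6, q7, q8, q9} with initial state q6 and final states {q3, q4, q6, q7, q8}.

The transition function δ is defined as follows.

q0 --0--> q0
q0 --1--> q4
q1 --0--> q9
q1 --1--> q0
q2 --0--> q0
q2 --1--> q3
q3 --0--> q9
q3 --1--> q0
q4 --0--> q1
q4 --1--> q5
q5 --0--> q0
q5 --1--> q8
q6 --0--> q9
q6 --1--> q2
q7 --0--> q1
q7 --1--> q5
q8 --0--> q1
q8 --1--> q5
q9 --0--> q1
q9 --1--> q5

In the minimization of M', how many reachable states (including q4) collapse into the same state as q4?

Reachable states from the start: {q0,q1,q2,q3,q4,q5,q6,q8,q9}. Unreachable: {q7} — drop them.
Initial partition by acceptance: {q3,q4,q6,q8} | {q0,q1,q2,q5,q9}.
Split {q0,q1,q2,q5,q9} by δ(·,1) → {q0,q2,q5} and {q1,q9}.
The partition is now stable with 3 blocks: {q3,q4,q6,q8} | {q0,q2,q5} | {q1,q9}.
The equivalence class containing q4 is {q3,q4,q6,q8}, of size 4.

4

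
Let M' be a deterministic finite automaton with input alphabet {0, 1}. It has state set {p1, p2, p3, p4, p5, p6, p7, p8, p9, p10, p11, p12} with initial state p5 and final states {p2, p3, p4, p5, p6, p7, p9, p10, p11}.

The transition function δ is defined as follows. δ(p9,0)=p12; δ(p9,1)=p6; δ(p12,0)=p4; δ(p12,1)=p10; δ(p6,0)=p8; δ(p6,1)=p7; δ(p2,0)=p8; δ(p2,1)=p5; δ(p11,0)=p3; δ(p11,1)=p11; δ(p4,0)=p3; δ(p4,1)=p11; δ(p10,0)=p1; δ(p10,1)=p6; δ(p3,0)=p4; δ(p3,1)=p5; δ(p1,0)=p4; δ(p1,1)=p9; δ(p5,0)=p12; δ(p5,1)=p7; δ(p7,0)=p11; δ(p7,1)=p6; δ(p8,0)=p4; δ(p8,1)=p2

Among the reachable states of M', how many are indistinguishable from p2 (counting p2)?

3

All states are reachable from the start state.
Initial partition by acceptance: {p2,p3,p4,p5,p6,p7,p9,p10,p11} | {p1,p8,p12}.
Refine {p2,p3,p4,p5,p6,p7,p9,p10,p11} on symbol 0: members go to different blocks, giving {p2,p5,p6,p9,p10} and {p3,p4,p7,p11}.
Split {p2,p5,p6,p9,p10} by δ(·,1) → {p2,p9,p10} and {p5,p6}.
Refine {p3,p4,p7,p11} on symbol 1: members go to different blocks, giving {p3,p7} and {p4,p11}.
No further refinement is possible. Final partition (5 blocks): {p2,p9,p10} | {p1,p8,p12} | {p3,p7} | {p5,p6} | {p4,p11}.
The equivalence class containing p2 is {p2,p9,p10}, of size 3.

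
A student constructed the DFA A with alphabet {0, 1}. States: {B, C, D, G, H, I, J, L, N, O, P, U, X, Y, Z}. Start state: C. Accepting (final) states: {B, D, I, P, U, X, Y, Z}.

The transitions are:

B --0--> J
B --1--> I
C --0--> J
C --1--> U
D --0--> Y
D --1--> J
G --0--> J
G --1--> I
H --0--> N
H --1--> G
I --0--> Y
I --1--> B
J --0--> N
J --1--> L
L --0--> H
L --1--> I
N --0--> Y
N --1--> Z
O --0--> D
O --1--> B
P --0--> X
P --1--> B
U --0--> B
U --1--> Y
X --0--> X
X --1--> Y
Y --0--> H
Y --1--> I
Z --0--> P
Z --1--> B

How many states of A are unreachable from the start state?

Starting at C and following transitions, the reachable set is {B, C, G, H, I, J, L, N, P, U, X, Y, Z}. That leaves D, O unreachable — 2 in total.

2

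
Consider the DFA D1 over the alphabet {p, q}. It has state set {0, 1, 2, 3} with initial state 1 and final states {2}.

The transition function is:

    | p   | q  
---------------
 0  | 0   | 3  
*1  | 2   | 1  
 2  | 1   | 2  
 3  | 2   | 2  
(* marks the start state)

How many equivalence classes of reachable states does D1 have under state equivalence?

Reachable states from the start: {1,2}. Unreachable: {0,3} — drop them.
Initial partition by acceptance: {2} | {1}.
No further refinement is possible. Final partition (2 blocks): {2} | {1}.

2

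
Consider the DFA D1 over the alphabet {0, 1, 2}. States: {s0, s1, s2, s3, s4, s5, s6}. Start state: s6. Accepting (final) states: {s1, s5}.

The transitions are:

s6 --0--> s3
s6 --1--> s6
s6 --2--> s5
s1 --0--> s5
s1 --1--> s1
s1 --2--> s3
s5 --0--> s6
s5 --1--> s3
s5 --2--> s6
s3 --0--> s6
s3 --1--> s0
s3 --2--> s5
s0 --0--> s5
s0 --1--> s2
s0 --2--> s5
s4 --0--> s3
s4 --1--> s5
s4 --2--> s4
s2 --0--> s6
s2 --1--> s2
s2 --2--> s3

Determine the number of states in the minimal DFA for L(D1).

5

States {s1,s4} cannot be reached from the start state, so discard them.
Start with accepting vs non-accepting: {s5} | {s0,s2,s3,s6}.
Refine {s0,s2,s3,s6} on symbol 0: members go to different blocks, giving {s2,s3,s6} and {s0}.
Refine {s2,s3,s6} on symbol 1: members go to different blocks, giving {s2,s6} and {s3}.
On input 0, block {s2,s6} splits into {s2} and {s6}.
The partition is now stable with 5 blocks: {s5} | {s2} | {s0} | {s3} | {s6}.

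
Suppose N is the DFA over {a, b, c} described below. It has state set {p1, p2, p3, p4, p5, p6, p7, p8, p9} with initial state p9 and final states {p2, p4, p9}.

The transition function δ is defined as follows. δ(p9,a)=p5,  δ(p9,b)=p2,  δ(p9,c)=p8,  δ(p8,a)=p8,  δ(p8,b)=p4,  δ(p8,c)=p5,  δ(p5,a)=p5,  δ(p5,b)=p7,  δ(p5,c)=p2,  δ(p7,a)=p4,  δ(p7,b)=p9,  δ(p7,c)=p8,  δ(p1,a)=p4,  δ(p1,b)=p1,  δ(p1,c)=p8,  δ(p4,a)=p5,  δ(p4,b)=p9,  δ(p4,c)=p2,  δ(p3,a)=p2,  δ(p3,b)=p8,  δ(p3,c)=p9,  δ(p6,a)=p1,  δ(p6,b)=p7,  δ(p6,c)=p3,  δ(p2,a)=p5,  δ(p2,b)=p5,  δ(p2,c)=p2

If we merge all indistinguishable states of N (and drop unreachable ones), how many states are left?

6

First remove the unreachable states {p1,p3,p6}; 6 states remain.
P0 = {p2,p4,p9} | {p5,p7,p8}.
Refine {p2,p4,p9} on symbol b: members go to different blocks, giving {p4,p9} and {p2}.
Split {p4,p9} by δ(·,b) → {p4} and {p9}.
Refine {p5,p7,p8} on symbol a: members go to different blocks, giving {p5,p8} and {p7}.
Refine {p5,p8} on symbol b: members go to different blocks, giving {p5} and {p8}.
Stable partition: {p4} | {p5} | {p2} | {p9} | {p7} | {p8} — 6 equivalence classes.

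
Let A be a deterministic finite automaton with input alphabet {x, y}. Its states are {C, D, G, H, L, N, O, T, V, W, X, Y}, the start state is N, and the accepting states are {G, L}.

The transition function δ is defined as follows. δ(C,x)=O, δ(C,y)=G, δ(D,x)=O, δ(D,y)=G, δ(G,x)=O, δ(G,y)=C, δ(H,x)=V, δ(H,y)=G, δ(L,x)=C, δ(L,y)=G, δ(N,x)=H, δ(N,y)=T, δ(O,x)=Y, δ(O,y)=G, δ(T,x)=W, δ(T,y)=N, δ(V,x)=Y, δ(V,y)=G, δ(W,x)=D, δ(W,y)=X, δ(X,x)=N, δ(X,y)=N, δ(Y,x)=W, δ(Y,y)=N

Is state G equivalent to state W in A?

No

States {L} cannot be reached from the start state, so discard them.
Start with accepting vs non-accepting: {G} | {C,D,H,N,O,T,V,W,X,Y}.
On input y, block {C,D,H,N,O,T,V,W,X,Y} splits into {N,T,W,X,Y} and {C,D,H,O,V}.
Split {N,T,W,X,Y} by δ(·,x) → {T,X,Y} and {N,W}.
Refine {C,D,H,O,V} on symbol x: members go to different blocks, giving {C,D,H} and {O,V}.
The partition is now stable with 5 blocks: {G} | {T,X,Y} | {C,D,H} | {N,W} | {O,V}.
G and W end up in different blocks, so they are distinguishable. For instance, the string 'ε' is accepted from only G.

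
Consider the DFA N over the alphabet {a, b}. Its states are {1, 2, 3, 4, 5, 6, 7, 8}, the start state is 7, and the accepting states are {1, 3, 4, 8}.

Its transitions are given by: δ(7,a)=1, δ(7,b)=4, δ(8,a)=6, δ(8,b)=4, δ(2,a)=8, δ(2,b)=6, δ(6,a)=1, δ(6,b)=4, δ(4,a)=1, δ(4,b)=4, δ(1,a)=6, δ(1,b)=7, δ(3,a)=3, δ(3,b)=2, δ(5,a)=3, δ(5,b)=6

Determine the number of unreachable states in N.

4

BFS from 7 reaches {1, 4, 6, 7}; the 4 state(s) 2, 3, 5, 8 are never visited.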